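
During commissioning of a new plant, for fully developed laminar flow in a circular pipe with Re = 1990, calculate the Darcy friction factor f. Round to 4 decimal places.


f = 64 / Re
f = 64 / 1990
f = 0.0322


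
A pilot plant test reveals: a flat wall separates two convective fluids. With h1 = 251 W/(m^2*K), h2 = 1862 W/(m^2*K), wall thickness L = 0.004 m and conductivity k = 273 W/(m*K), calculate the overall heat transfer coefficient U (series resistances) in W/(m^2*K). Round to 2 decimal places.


1/U = 1/h1 + L/k + 1/h2
1/U = 1/251 + 0.004/273 + 1/1862
1/U = 0.0039840637 + 1.4652e-05 + 0.0005370569
1/U = 0.0045357726
U = 220.47 W/(m^2*K)


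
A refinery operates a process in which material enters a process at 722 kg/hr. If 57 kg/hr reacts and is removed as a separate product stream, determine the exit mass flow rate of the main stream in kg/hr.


Steady-state mass balance on the main outlet: F_out = F_in - F_removed
F_out = 722 - 57
F_out = 665 kg/hr


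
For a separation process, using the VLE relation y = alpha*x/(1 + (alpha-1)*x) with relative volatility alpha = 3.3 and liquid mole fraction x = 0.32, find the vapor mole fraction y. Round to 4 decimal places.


y = alpha*x / (1 + (alpha-1)*x)
y = 3.3*0.32 / (1 + (3.3-1)*0.32)
y = 1.056 / (1 + 0.736)
y = 1.056 / 1.736
y = 0.6083


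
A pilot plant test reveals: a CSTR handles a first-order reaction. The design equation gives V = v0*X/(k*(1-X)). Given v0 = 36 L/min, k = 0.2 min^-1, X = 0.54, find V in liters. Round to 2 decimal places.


V = v0 * X / (k * (1 - X))
V = 36 * 0.54 / (0.2 * (1 - 0.54))
V = 19.44 / (0.2 * 0.46)
V = 19.44 / 0.092
V = 211.30 L


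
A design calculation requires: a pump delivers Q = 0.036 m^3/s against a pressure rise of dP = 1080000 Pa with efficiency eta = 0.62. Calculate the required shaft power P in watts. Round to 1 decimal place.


P = Q * dP / eta
P = 0.036 * 1080000 / 0.62
P = 38880.0 / 0.62
P = 62709.7 W


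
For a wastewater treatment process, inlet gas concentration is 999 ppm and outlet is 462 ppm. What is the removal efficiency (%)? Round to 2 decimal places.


Efficiency = (G_in - G_out) / G_in * 100%
Efficiency = (999 - 462) / 999 * 100
Efficiency = 537 / 999 * 100
Efficiency = 53.75%


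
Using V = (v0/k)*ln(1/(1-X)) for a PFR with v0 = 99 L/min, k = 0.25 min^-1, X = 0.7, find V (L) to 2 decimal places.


V = (v0/k) * ln(1/(1-X))
V = (99/0.25) * ln(1/(1-0.7))
V = 396.0 * ln(3.333333)
V = 396.0 * 1.203973
V = 476.77 L


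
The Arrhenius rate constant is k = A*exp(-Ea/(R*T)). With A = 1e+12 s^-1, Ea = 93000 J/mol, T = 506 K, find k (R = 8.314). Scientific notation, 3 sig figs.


k = A * exp(-Ea/(R*T))
k = 1e+12 * exp(-93000 / (8.314 * 506))
k = 1e+12 * exp(-22.106623)
k = 2.51e+02


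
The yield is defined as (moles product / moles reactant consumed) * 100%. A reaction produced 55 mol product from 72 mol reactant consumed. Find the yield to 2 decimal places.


Yield = (moles product / moles consumed) * 100%
Yield = (55 / 72) * 100
Yield = 0.7639 * 100
Yield = 76.39%


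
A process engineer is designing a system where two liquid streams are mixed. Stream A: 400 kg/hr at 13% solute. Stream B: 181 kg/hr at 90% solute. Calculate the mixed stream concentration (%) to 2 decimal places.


Mass balance on solute: F1*x1 + F2*x2 = F3*x3
F3 = F1 + F2 = 400 + 181 = 581 kg/hr
x3 = (F1*x1 + F2*x2)/F3
x3 = (400*0.13 + 181*0.9) / 581
x3 = 36.99%


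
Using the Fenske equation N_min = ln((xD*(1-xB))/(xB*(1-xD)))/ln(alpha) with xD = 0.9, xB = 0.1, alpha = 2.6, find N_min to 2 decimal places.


N_min = ln((xD*(1-xB))/(xB*(1-xD))) / ln(alpha)
Numerator inside ln: 0.81 / 0.01 = 81.0
ln(81.0) = 4.394449
ln(alpha) = ln(2.6) = 0.955511
N_min = 4.394449 / 0.955511 = 4.60


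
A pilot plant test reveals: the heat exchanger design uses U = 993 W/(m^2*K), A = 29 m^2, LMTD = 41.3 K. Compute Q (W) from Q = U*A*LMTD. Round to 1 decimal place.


Q = U * A * LMTD
Q = 993 * 29 * 41.3
Q = 1189316.1 W


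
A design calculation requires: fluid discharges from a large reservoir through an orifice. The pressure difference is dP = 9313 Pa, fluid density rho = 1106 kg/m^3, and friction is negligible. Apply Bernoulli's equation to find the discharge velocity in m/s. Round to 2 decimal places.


v = sqrt(2*dP/rho)
v = sqrt(2*9313/1106)
v = sqrt(16.840868)
v = 4.10 m/s


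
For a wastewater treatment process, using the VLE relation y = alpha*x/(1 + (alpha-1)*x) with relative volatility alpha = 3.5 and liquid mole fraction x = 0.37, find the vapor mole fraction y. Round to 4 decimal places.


y = alpha*x / (1 + (alpha-1)*x)
y = 3.5*0.37 / (1 + (3.5-1)*0.37)
y = 1.295 / (1 + 0.925)
y = 1.295 / 1.925
y = 0.6727


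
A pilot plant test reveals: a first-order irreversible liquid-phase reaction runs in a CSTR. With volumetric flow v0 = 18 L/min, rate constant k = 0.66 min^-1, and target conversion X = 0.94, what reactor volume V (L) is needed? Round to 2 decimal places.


V = v0 * X / (k * (1 - X))
V = 18 * 0.94 / (0.66 * (1 - 0.94))
V = 16.92 / (0.66 * 0.06)
V = 16.92 / 0.0396
V = 427.27 L


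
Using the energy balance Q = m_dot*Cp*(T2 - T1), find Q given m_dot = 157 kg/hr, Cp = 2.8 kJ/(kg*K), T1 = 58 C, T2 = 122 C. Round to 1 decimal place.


Q = m_dot * Cp * (T2 - T1)
Q = 157 * 2.8 * (122 - 58)
Q = 157 * 2.8 * 64
Q = 28134.4 kJ/hr


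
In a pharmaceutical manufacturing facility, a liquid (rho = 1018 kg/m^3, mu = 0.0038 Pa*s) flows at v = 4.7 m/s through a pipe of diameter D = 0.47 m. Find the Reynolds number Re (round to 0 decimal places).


Re = rho * v * D / mu
Re = 1018 * 4.7 * 0.47 / 0.0038
Re = 2248.762 / 0.0038
Re = 591779


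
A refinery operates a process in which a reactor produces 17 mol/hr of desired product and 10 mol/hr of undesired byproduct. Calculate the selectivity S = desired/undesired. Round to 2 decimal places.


S = desired product rate / undesired product rate
S = 17 / 10
S = 1.70


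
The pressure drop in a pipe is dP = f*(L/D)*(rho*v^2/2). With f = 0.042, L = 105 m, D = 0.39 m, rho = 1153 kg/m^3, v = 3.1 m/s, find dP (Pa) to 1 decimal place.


dP = f * (L/D) * (rho*v^2/2)
dP = 0.042 * (105/0.39) * (1153*3.1^2/2)
L/D = 269.23076923
rho*v^2/2 = 1153*9.61/2 = 5540.165
dP = 0.042 * 269.23076923 * 5540.165
dP = 62646.5 Pa


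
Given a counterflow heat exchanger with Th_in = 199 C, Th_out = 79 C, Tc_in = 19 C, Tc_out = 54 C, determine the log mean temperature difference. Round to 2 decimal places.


dT1 = Th_in - Tc_out = 199 - 54 = 145
dT2 = Th_out - Tc_in = 79 - 19 = 60
LMTD = (dT1 - dT2) / ln(dT1/dT2)
LMTD = (145 - 60) / ln(145/60)
LMTD = 96.33 K


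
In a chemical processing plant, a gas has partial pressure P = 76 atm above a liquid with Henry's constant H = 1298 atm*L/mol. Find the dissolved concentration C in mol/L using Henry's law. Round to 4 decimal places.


C = P / H
C = 76 / 1298
C = 0.0586 mol/L


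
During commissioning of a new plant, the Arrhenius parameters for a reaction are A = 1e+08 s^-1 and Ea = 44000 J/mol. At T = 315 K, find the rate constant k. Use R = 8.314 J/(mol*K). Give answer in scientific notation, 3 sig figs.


k = A * exp(-Ea/(R*T))
k = 1e+08 * exp(-44000 / (8.314 * 315))
k = 1e+08 * exp(-16.800883)
k = 5.05e+00


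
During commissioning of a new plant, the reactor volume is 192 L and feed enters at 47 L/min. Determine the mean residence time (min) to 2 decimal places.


tau = V / v0
tau = 192 / 47
tau = 4.09 min


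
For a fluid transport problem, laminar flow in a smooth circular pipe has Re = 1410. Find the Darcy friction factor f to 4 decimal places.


f = 64 / Re
f = 64 / 1410
f = 0.0454


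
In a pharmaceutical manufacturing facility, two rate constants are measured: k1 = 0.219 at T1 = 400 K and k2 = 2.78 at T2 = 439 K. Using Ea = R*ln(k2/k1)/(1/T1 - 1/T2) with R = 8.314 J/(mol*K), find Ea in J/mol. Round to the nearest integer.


Ea = R * ln(k2/k1) / (1/T1 - 1/T2)
ln(k2/k1) = ln(2.78/0.219) = 2.5411345
1/T1 - 1/T2 = 1/400 - 1/439 = 0.000222095672
Ea = 8.314 * 2.5411345 / 0.000222095672
Ea = 95126 J/mol


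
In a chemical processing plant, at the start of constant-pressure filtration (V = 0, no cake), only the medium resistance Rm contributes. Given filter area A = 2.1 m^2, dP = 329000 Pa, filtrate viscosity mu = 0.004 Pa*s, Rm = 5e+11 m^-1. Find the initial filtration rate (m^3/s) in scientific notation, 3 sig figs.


rate = A * dP / (mu * Rm)
rate = 2.1 * 329000 / (0.004 * 5e+11)
rate = 690900.0 / 2.000e+09
rate = 3.45e-04 m^3/s


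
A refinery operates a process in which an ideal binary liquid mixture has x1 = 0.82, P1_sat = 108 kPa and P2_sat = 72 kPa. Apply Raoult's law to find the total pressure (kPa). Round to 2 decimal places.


P = x1*P1_sat + x2*P2_sat
x2 = 1 - x1 = 1 - 0.82 = 0.18
P = 0.82*108 + 0.18*72
P = 88.56 + 12.96
P = 101.52 kPa


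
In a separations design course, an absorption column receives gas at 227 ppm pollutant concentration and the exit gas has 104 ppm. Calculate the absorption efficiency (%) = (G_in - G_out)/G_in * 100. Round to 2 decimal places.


Efficiency = (G_in - G_out) / G_in * 100%
Efficiency = (227 - 104) / 227 * 100
Efficiency = 123 / 227 * 100
Efficiency = 54.19%


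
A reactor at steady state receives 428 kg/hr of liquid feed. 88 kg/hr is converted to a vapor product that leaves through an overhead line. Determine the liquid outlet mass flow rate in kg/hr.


Steady-state mass balance on the main outlet: F_out = F_in - F_removed
F_out = 428 - 88
F_out = 340 kg/hr


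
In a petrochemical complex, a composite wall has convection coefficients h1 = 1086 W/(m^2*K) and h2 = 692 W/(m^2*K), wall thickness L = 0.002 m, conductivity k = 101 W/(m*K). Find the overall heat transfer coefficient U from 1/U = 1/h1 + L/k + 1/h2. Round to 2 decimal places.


1/U = 1/h1 + L/k + 1/h2
1/U = 1/1086 + 0.002/101 + 1/692
1/U = 0.0009208103 + 1.9802e-05 + 0.0014450867
1/U = 0.002385699
U = 419.16 W/(m^2*K)


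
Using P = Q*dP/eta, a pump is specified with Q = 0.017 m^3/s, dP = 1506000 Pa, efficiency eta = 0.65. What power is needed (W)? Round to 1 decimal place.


P = Q * dP / eta
P = 0.017 * 1506000 / 0.65
P = 25602.0 / 0.65
P = 39387.7 W


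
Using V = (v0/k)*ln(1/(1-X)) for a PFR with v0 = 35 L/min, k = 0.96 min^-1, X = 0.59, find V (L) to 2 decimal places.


V = (v0/k) * ln(1/(1-X))
V = (35/0.96) * ln(1/(1-0.59))
V = 36.458333 * ln(2.439024)
V = 36.458333 * 0.891598
V = 32.51 L


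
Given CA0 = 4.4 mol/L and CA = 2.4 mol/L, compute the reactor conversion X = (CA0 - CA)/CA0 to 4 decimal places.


X = (CA0 - CA) / CA0
X = (4.4 - 2.4) / 4.4
X = 2.0 / 4.4
X = 0.4545


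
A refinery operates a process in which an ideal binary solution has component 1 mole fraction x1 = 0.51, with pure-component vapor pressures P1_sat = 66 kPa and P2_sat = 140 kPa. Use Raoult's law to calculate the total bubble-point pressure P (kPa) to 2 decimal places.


P = x1*P1_sat + x2*P2_sat
x2 = 1 - x1 = 1 - 0.51 = 0.49
P = 0.51*66 + 0.49*140
P = 33.66 + 68.6
P = 102.26 kPa


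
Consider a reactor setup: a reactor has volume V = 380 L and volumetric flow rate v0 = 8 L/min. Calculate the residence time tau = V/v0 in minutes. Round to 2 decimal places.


tau = V / v0
tau = 380 / 8
tau = 47.50 min


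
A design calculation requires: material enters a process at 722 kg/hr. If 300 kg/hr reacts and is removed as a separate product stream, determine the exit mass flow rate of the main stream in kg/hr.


Steady-state mass balance on the main outlet: F_out = F_in - F_removed
F_out = 722 - 300
F_out = 422 kg/hr


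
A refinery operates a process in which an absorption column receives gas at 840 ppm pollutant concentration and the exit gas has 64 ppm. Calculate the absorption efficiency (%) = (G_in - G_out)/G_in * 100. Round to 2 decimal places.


Efficiency = (G_in - G_out) / G_in * 100%
Efficiency = (840 - 64) / 840 * 100
Efficiency = 776 / 840 * 100
Efficiency = 92.38%


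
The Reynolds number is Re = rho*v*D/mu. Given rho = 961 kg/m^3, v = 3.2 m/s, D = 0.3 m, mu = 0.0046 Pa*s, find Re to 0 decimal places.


Re = rho * v * D / mu
Re = 961 * 3.2 * 0.3 / 0.0046
Re = 922.56 / 0.0046
Re = 200557


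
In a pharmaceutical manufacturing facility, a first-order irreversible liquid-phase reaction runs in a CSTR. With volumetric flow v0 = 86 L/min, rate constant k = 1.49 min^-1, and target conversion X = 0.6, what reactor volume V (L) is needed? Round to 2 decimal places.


V = v0 * X / (k * (1 - X))
V = 86 * 0.6 / (1.49 * (1 - 0.6))
V = 51.6 / (1.49 * 0.4)
V = 51.6 / 0.596
V = 86.58 L


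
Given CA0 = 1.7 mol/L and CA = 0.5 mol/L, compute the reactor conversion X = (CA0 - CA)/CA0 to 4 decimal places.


X = (CA0 - CA) / CA0
X = (1.7 - 0.5) / 1.7
X = 1.2 / 1.7
X = 0.7059


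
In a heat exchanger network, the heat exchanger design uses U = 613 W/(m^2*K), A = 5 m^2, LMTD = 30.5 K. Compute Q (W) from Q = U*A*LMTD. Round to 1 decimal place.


Q = U * A * LMTD
Q = 613 * 5 * 30.5
Q = 93482.5 W


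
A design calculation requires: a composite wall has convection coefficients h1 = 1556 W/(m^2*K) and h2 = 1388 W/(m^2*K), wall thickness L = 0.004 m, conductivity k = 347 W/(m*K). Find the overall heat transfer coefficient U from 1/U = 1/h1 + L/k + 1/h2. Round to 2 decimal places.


1/U = 1/h1 + L/k + 1/h2
1/U = 1/1556 + 0.004/347 + 1/1388
1/U = 0.0006426735 + 1.15274e-05 + 0.0007204611
1/U = 0.001374662
U = 727.45 W/(m^2*K)


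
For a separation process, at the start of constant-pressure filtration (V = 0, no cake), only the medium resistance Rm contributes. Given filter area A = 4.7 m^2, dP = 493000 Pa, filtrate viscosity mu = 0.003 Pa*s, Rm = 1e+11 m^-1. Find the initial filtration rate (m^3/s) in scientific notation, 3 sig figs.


rate = A * dP / (mu * Rm)
rate = 4.7 * 493000 / (0.003 * 1e+11)
rate = 2317100.0 / 3.000e+08
rate = 7.72e-03 m^3/s


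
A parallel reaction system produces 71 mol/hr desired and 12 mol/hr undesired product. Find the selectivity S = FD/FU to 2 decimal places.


S = desired product rate / undesired product rate
S = 71 / 12
S = 5.92


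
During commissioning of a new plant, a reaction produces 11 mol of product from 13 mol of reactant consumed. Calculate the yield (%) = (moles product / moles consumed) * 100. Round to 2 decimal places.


Yield = (moles product / moles consumed) * 100%
Yield = (11 / 13) * 100
Yield = 0.8462 * 100
Yield = 84.62%


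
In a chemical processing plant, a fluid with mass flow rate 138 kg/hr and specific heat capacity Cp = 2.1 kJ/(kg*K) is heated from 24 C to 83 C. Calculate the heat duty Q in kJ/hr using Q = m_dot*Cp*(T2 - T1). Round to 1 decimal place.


Q = m_dot * Cp * (T2 - T1)
Q = 138 * 2.1 * (83 - 24)
Q = 138 * 2.1 * 59
Q = 17098.2 kJ/hr


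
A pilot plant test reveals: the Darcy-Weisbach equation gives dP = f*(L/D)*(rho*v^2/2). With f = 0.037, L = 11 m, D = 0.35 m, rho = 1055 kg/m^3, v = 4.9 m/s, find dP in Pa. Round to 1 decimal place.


dP = f * (L/D) * (rho*v^2/2)
dP = 0.037 * (11/0.35) * (1055*4.9^2/2)
L/D = 31.42857143
rho*v^2/2 = 1055*24.01/2 = 12665.275
dP = 0.037 * 31.42857143 * 12665.275
dP = 14727.9 Pa


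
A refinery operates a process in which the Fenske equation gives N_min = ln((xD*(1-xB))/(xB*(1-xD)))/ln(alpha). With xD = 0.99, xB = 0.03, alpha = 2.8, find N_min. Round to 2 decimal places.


N_min = ln((xD*(1-xB))/(xB*(1-xD))) / ln(alpha)
Numerator inside ln: 0.9603 / 0.0003 = 3201.0
ln(3201.0) = 8.071219
ln(alpha) = ln(2.8) = 1.029619
N_min = 8.071219 / 1.029619 = 7.84


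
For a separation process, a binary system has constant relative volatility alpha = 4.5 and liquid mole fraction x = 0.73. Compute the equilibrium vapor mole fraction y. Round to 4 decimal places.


y = alpha*x / (1 + (alpha-1)*x)
y = 4.5*0.73 / (1 + (4.5-1)*0.73)
y = 3.285 / (1 + 2.555)
y = 3.285 / 3.555
y = 0.9241


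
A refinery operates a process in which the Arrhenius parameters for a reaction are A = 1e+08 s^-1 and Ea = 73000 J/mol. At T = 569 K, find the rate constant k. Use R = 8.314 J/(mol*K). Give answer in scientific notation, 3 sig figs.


k = A * exp(-Ea/(R*T))
k = 1e+08 * exp(-73000 / (8.314 * 569))
k = 1e+08 * exp(-15.431231)
k = 1.99e+01


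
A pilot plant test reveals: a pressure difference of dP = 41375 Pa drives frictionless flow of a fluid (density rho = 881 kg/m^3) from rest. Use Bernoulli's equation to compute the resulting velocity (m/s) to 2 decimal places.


v = sqrt(2*dP/rho)
v = sqrt(2*41375/881)
v = sqrt(93.927355)
v = 9.69 m/s


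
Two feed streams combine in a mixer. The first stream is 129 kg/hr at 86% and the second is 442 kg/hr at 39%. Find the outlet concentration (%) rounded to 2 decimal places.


Mass balance on solute: F1*x1 + F2*x2 = F3*x3
F3 = F1 + F2 = 129 + 442 = 571 kg/hr
x3 = (F1*x1 + F2*x2)/F3
x3 = (129*0.86 + 442*0.39) / 571
x3 = 49.62%


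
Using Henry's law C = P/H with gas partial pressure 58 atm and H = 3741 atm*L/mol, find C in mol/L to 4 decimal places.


C = P / H
C = 58 / 3741
C = 0.0155 mol/L


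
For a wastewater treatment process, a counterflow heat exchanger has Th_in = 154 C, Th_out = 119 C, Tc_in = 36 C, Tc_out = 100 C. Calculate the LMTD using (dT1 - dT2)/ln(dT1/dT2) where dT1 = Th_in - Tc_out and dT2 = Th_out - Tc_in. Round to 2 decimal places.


dT1 = Th_in - Tc_out = 154 - 100 = 54
dT2 = Th_out - Tc_in = 119 - 36 = 83
LMTD = (dT1 - dT2) / ln(dT1/dT2)
LMTD = (54 - 83) / ln(54/83)
LMTD = 67.46 K


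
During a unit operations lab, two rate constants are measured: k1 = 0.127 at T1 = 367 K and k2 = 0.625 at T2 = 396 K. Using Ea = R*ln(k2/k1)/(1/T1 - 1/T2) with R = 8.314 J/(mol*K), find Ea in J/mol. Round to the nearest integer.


Ea = R * ln(k2/k1) / (1/T1 - 1/T2)
ln(k2/k1) = ln(0.625/0.127) = 1.5935646
1/T1 - 1/T2 = 1/367 - 1/396 = 0.000199543115
Ea = 8.314 * 1.5935646 / 0.000199543115
Ea = 66396 J/mol


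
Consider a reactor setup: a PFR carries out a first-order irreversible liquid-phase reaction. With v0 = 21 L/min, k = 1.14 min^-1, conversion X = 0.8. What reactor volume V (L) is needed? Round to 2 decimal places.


V = (v0/k) * ln(1/(1-X))
V = (21/1.14) * ln(1/(1-0.8))
V = 18.421053 * ln(5.0)
V = 18.421053 * 1.609438
V = 29.65 L


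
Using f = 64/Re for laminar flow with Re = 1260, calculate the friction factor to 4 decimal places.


f = 64 / Re
f = 64 / 1260
f = 0.0508


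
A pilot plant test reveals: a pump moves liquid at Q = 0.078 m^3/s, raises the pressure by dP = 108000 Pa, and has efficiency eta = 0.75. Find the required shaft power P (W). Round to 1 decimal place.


P = Q * dP / eta
P = 0.078 * 108000 / 0.75
P = 8424.0 / 0.75
P = 11232.0 W


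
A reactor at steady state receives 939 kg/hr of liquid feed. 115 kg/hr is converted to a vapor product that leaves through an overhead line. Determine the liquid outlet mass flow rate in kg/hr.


Steady-state mass balance on the main outlet: F_out = F_in - F_removed
F_out = 939 - 115
F_out = 824 kg/hr


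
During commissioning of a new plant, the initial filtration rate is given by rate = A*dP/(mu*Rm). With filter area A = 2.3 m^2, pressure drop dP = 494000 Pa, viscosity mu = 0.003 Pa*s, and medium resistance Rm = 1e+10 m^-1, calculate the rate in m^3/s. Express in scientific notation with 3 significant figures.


rate = A * dP / (mu * Rm)
rate = 2.3 * 494000 / (0.003 * 1e+10)
rate = 1136200.0 / 3.000e+07
rate = 3.79e-02 m^3/s


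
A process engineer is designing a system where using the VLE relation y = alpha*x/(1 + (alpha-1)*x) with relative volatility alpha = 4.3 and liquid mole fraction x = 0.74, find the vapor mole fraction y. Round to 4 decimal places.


y = alpha*x / (1 + (alpha-1)*x)
y = 4.3*0.74 / (1 + (4.3-1)*0.74)
y = 3.182 / (1 + 2.442)
y = 3.182 / 3.442
y = 0.9245


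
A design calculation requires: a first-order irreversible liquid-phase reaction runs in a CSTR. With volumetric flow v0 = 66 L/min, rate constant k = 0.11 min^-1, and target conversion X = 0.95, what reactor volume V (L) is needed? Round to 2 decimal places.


V = v0 * X / (k * (1 - X))
V = 66 * 0.95 / (0.11 * (1 - 0.95))
V = 62.7 / (0.11 * 0.05)
V = 62.7 / 0.0055
V = 11400.00 L


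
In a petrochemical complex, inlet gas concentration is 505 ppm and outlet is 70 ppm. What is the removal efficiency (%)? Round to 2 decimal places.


Efficiency = (G_in - G_out) / G_in * 100%
Efficiency = (505 - 70) / 505 * 100
Efficiency = 435 / 505 * 100
Efficiency = 86.14%


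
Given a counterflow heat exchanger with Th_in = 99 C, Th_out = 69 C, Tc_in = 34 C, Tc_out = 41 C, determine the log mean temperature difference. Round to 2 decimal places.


dT1 = Th_in - Tc_out = 99 - 41 = 58
dT2 = Th_out - Tc_in = 69 - 34 = 35
LMTD = (dT1 - dT2) / ln(dT1/dT2)
LMTD = (58 - 35) / ln(58/35)
LMTD = 45.54 K


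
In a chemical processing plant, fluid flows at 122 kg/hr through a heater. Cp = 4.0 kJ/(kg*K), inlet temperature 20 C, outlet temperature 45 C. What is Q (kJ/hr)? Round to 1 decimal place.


Q = m_dot * Cp * (T2 - T1)
Q = 122 * 4.0 * (45 - 20)
Q = 122 * 4.0 * 25
Q = 12200.0 kJ/hr


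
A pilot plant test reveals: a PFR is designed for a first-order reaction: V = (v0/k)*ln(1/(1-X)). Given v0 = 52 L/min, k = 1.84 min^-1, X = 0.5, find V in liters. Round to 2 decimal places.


V = (v0/k) * ln(1/(1-X))
V = (52/1.84) * ln(1/(1-0.5))
V = 28.26087 * ln(2.0)
V = 28.26087 * 0.693147
V = 19.59 L


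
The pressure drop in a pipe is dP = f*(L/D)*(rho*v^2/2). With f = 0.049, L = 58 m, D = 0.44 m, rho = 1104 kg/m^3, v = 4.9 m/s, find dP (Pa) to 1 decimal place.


dP = f * (L/D) * (rho*v^2/2)
dP = 0.049 * (58/0.44) * (1104*4.9^2/2)
L/D = 131.81818182
rho*v^2/2 = 1104*24.01/2 = 13253.52
dP = 0.049 * 131.81818182 * 13253.52
dP = 85605.7 Pa


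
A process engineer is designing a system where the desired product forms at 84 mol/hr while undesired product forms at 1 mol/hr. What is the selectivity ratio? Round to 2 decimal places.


S = desired product rate / undesired product rate
S = 84 / 1
S = 84.00


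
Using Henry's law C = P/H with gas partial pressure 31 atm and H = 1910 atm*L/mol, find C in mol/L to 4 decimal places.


C = P / H
C = 31 / 1910
C = 0.0162 mol/L


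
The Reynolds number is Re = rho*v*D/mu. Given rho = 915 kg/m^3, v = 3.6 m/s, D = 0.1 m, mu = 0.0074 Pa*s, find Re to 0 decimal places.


Re = rho * v * D / mu
Re = 915 * 3.6 * 0.1 / 0.0074
Re = 329.4 / 0.0074
Re = 44514


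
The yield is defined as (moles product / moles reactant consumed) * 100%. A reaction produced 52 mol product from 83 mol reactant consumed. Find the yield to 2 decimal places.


Yield = (moles product / moles consumed) * 100%
Yield = (52 / 83) * 100
Yield = 0.6265 * 100
Yield = 62.65%


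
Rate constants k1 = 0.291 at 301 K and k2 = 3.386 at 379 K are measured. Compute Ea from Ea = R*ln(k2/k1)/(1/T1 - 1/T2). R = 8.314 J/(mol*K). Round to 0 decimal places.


Ea = R * ln(k2/k1) / (1/T1 - 1/T2)
ln(k2/k1) = ln(3.386/0.291) = 2.4540813
1/T1 - 1/T2 = 1/301 - 1/379 = 0.000683736709
Ea = 8.314 * 2.4540813 / 0.000683736709
Ea = 29841 J/mol


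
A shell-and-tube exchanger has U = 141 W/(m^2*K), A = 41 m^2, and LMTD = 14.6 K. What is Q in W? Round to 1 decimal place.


Q = U * A * LMTD
Q = 141 * 41 * 14.6
Q = 84402.6 W


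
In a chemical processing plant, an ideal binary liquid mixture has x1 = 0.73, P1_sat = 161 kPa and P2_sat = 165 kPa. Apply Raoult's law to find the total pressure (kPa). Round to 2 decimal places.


P = x1*P1_sat + x2*P2_sat
x2 = 1 - x1 = 1 - 0.73 = 0.27
P = 0.73*161 + 0.27*165
P = 117.53 + 44.55
P = 162.08 kPa


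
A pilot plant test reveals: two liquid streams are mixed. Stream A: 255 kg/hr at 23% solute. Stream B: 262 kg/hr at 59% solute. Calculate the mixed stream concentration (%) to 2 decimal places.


Mass balance on solute: F1*x1 + F2*x2 = F3*x3
F3 = F1 + F2 = 255 + 262 = 517 kg/hr
x3 = (F1*x1 + F2*x2)/F3
x3 = (255*0.23 + 262*0.59) / 517
x3 = 41.24%


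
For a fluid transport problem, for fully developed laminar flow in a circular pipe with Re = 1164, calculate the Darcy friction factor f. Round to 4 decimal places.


f = 64 / Re
f = 64 / 1164
f = 0.0550


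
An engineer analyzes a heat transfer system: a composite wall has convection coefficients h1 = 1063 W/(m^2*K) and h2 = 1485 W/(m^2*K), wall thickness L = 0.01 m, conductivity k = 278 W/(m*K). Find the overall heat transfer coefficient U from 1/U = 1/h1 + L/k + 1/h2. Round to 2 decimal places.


1/U = 1/h1 + L/k + 1/h2
1/U = 1/1063 + 0.01/278 + 1/1485
1/U = 0.0009407338 + 3.59712e-05 + 0.0006734007
1/U = 0.0016501057
U = 606.02 W/(m^2*K)


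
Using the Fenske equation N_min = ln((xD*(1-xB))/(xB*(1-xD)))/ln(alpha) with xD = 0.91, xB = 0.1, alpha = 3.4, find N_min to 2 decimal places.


N_min = ln((xD*(1-xB))/(xB*(1-xD))) / ln(alpha)
Numerator inside ln: 0.819 / 0.009 = 91.0
ln(91.0) = 4.51086
ln(alpha) = ln(3.4) = 1.223775
N_min = 4.51086 / 1.223775 = 3.69


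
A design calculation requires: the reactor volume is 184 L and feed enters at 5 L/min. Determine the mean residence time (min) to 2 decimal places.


tau = V / v0
tau = 184 / 5
tau = 36.80 min


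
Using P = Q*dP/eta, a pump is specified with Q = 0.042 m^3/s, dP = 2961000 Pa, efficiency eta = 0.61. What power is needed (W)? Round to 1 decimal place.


P = Q * dP / eta
P = 0.042 * 2961000 / 0.61
P = 124362.0 / 0.61
P = 203872.1 W


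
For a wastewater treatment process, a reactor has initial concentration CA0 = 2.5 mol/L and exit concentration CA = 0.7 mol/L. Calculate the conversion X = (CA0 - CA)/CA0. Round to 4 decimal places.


X = (CA0 - CA) / CA0
X = (2.5 - 0.7) / 2.5
X = 1.8 / 2.5
X = 0.7200


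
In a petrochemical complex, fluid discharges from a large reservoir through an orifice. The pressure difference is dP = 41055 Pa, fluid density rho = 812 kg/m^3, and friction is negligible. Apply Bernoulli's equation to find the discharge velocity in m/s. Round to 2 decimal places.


v = sqrt(2*dP/rho)
v = sqrt(2*41055/812)
v = sqrt(101.12069)
v = 10.06 m/s


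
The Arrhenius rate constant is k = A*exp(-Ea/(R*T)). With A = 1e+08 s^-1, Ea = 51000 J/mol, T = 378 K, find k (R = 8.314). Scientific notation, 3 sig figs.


k = A * exp(-Ea/(R*T))
k = 1e+08 * exp(-51000 / (8.314 * 378))
k = 1e+08 * exp(-16.228125)
k = 8.96e+00


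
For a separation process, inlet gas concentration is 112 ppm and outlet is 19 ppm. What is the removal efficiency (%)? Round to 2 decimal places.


Efficiency = (G_in - G_out) / G_in * 100%
Efficiency = (112 - 19) / 112 * 100
Efficiency = 93 / 112 * 100
Efficiency = 83.04%


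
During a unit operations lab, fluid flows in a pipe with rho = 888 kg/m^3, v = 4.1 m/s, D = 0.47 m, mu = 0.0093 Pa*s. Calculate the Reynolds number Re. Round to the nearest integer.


Re = rho * v * D / mu
Re = 888 * 4.1 * 0.47 / 0.0093
Re = 1711.176 / 0.0093
Re = 183997


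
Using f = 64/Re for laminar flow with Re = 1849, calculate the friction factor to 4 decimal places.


f = 64 / Re
f = 64 / 1849
f = 0.0346


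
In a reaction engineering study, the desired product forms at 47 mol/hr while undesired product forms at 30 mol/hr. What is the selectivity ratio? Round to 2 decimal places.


S = desired product rate / undesired product rate
S = 47 / 30
S = 1.57


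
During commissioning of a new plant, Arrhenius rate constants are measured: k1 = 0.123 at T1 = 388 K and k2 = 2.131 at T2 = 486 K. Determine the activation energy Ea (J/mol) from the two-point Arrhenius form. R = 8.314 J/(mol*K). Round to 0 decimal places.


Ea = R * ln(k2/k1) / (1/T1 - 1/T2)
ln(k2/k1) = ln(2.131/0.123) = 2.8521623
1/T1 - 1/T2 = 1/388 - 1/486 = 0.000519706419
Ea = 8.314 * 2.8521623 / 0.000519706419
Ea = 45627 J/mol


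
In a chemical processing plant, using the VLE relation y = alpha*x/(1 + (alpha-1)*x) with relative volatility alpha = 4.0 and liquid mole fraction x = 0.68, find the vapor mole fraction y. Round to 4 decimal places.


y = alpha*x / (1 + (alpha-1)*x)
y = 4.0*0.68 / (1 + (4.0-1)*0.68)
y = 2.72 / (1 + 2.04)
y = 2.72 / 3.04
y = 0.8947


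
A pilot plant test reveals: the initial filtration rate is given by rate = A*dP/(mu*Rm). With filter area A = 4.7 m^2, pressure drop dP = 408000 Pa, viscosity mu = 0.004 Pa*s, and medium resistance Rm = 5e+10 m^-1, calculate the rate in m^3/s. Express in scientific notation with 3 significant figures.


rate = A * dP / (mu * Rm)
rate = 4.7 * 408000 / (0.004 * 5e+10)
rate = 1917600.0 / 2.000e+08
rate = 9.59e-03 m^3/s


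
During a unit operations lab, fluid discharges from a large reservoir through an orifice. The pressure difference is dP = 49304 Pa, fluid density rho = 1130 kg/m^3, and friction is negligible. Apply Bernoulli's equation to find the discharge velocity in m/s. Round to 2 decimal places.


v = sqrt(2*dP/rho)
v = sqrt(2*49304/1130)
v = sqrt(87.263717)
v = 9.34 m/s


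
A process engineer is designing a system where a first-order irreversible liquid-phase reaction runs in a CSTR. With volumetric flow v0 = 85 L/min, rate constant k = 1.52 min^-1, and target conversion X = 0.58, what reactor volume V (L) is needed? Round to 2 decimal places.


V = v0 * X / (k * (1 - X))
V = 85 * 0.58 / (1.52 * (1 - 0.58))
V = 49.3 / (1.52 * 0.42)
V = 49.3 / 0.6384
V = 77.22 L


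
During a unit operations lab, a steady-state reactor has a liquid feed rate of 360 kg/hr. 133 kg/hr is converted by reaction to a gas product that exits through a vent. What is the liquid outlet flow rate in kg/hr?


Steady-state mass balance on the main outlet: F_out = F_in - F_removed
F_out = 360 - 133
F_out = 227 kg/hr


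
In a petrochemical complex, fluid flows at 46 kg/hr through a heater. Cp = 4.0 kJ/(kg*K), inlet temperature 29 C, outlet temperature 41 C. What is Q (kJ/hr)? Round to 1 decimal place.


Q = m_dot * Cp * (T2 - T1)
Q = 46 * 4.0 * (41 - 29)
Q = 46 * 4.0 * 12
Q = 2208.0 kJ/hr


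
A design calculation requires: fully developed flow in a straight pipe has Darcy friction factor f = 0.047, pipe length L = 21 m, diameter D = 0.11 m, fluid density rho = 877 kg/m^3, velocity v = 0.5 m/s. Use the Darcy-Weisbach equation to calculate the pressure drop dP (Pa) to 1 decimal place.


dP = f * (L/D) * (rho*v^2/2)
dP = 0.047 * (21/0.11) * (877*0.5^2/2)
L/D = 190.90909091
rho*v^2/2 = 877*0.25/2 = 109.625
dP = 0.047 * 190.90909091 * 109.625
dP = 983.6 Pa


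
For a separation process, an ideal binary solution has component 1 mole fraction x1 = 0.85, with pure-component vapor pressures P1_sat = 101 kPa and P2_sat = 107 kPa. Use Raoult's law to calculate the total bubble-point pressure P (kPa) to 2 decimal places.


P = x1*P1_sat + x2*P2_sat
x2 = 1 - x1 = 1 - 0.85 = 0.15
P = 0.85*101 + 0.15*107
P = 85.85 + 16.05
P = 101.90 kPa


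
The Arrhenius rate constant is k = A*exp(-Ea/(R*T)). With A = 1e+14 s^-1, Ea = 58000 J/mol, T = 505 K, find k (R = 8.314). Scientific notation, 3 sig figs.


k = A * exp(-Ea/(R*T))
k = 1e+14 * exp(-58000 / (8.314 * 505))
k = 1e+14 * exp(-13.814227)
k = 1.00e+08


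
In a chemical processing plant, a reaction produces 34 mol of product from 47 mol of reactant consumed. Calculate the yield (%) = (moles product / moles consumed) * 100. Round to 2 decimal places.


Yield = (moles product / moles consumed) * 100%
Yield = (34 / 47) * 100
Yield = 0.7234 * 100
Yield = 72.34%


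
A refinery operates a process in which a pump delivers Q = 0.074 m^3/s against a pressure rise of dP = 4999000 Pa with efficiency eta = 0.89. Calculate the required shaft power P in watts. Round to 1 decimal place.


P = Q * dP / eta
P = 0.074 * 4999000 / 0.89
P = 369926.0 / 0.89
P = 415647.2 W


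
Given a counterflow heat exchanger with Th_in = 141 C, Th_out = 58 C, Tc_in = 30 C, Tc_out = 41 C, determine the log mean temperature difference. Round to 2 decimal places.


dT1 = Th_in - Tc_out = 141 - 41 = 100
dT2 = Th_out - Tc_in = 58 - 30 = 28
LMTD = (dT1 - dT2) / ln(dT1/dT2)
LMTD = (100 - 28) / ln(100/28)
LMTD = 56.56 K


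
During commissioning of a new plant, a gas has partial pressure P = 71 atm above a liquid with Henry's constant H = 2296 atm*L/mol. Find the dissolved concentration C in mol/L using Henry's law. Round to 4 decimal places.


C = P / H
C = 71 / 2296
C = 0.0309 mol/L


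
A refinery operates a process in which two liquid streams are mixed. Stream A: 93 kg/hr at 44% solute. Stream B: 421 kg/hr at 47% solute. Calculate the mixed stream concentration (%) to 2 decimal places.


Mass balance on solute: F1*x1 + F2*x2 = F3*x3
F3 = F1 + F2 = 93 + 421 = 514 kg/hr
x3 = (F1*x1 + F2*x2)/F3
x3 = (93*0.44 + 421*0.47) / 514
x3 = 46.46%


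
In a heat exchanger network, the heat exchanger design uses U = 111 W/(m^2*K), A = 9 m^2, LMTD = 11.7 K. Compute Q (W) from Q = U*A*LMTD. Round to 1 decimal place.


Q = U * A * LMTD
Q = 111 * 9 * 11.7
Q = 11688.3 W


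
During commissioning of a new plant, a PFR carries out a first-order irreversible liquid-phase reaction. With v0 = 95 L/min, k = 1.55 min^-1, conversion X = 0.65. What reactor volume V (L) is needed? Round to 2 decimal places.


V = (v0/k) * ln(1/(1-X))
V = (95/1.55) * ln(1/(1-0.65))
V = 61.290323 * ln(2.857143)
V = 61.290323 * 1.049822
V = 64.34 L


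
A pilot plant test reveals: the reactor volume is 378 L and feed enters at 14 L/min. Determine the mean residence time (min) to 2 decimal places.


tau = V / v0
tau = 378 / 14
tau = 27.00 min


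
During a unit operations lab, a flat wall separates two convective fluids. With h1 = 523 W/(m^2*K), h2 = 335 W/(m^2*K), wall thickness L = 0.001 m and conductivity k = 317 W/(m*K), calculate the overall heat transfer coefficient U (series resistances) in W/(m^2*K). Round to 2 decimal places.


1/U = 1/h1 + L/k + 1/h2
1/U = 1/523 + 0.001/317 + 1/335
1/U = 0.0019120459 + 3.1546e-06 + 0.0029850746
1/U = 0.0049002751
U = 204.07 W/(m^2*K)


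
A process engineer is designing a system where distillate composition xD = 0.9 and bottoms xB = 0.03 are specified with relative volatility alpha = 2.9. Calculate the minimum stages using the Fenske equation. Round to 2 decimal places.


N_min = ln((xD*(1-xB))/(xB*(1-xD))) / ln(alpha)
Numerator inside ln: 0.873 / 0.003 = 291.0
ln(291.0) = 5.673323
ln(alpha) = ln(2.9) = 1.064711
N_min = 5.673323 / 1.064711 = 5.33


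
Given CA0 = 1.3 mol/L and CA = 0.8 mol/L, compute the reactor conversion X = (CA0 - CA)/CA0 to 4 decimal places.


X = (CA0 - CA) / CA0
X = (1.3 - 0.8) / 1.3
X = 0.5 / 1.3
X = 0.3846


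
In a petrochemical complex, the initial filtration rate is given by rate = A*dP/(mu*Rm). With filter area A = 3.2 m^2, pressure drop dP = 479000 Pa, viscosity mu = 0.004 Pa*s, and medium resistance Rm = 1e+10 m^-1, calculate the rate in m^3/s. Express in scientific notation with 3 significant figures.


rate = A * dP / (mu * Rm)
rate = 3.2 * 479000 / (0.004 * 1e+10)
rate = 1532800.0 / 4.000e+07
rate = 3.83e-02 m^3/s


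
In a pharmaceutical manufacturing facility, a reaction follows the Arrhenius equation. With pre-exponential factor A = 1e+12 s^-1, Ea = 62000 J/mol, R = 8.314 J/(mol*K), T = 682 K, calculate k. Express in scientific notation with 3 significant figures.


k = A * exp(-Ea/(R*T))
k = 1e+12 * exp(-62000 / (8.314 * 682))
k = 1e+12 * exp(-10.934459)
k = 1.78e+07


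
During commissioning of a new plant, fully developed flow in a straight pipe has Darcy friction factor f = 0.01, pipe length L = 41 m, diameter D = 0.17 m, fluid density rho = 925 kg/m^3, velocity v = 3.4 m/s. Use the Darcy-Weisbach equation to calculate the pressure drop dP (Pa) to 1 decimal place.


dP = f * (L/D) * (rho*v^2/2)
dP = 0.01 * (41/0.17) * (925*3.4^2/2)
L/D = 241.17647059
rho*v^2/2 = 925*11.56/2 = 5346.5
dP = 0.01 * 241.17647059 * 5346.5
dP = 12894.5 Pa


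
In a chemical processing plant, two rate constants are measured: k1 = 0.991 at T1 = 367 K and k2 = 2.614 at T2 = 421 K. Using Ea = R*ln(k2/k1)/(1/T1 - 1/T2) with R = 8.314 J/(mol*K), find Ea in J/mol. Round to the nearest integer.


Ea = R * ln(k2/k1) / (1/T1 - 1/T2)
ln(k2/k1) = ln(2.614/0.991) = 0.9699224
1/T1 - 1/T2 = 1/367 - 1/421 = 0.000349498728
Ea = 8.314 * 0.9699224 / 0.000349498728
Ea = 23073 J/mol


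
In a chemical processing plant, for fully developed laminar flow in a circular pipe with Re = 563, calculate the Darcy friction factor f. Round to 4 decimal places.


f = 64 / Re
f = 64 / 563
f = 0.1137


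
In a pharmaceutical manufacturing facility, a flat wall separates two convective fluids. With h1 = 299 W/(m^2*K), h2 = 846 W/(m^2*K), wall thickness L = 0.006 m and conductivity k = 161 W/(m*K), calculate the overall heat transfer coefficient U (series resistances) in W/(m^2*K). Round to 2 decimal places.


1/U = 1/h1 + L/k + 1/h2
1/U = 1/299 + 0.006/161 + 1/846
1/U = 0.0033444816 + 3.72671e-05 + 0.0011820331
1/U = 0.0045637818
U = 219.12 W/(m^2*K)


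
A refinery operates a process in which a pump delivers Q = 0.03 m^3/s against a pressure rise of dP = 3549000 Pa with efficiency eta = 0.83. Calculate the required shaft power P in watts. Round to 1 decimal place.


P = Q * dP / eta
P = 0.03 * 3549000 / 0.83
P = 106470.0 / 0.83
P = 128277.1 W


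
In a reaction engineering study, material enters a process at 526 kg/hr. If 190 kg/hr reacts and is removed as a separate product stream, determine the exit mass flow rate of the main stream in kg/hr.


Steady-state mass balance on the main outlet: F_out = F_in - F_removed
F_out = 526 - 190
F_out = 336 kg/hr


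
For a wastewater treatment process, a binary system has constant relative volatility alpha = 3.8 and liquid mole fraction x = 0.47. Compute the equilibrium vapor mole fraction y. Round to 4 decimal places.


y = alpha*x / (1 + (alpha-1)*x)
y = 3.8*0.47 / (1 + (3.8-1)*0.47)
y = 1.786 / (1 + 1.316)
y = 1.786 / 2.316
y = 0.7712


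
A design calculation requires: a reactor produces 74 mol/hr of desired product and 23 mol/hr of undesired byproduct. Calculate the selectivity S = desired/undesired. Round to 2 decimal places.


S = desired product rate / undesired product rate
S = 74 / 23
S = 3.22


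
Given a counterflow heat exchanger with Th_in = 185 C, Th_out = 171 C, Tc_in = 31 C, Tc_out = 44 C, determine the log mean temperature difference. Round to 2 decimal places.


dT1 = Th_in - Tc_out = 185 - 44 = 141
dT2 = Th_out - Tc_in = 171 - 31 = 140
LMTD = (dT1 - dT2) / ln(dT1/dT2)
LMTD = (141 - 140) / ln(141/140)
LMTD = 140.50 K


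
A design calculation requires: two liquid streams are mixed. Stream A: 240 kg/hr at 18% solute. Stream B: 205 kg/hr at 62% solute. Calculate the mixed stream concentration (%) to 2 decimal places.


Mass balance on solute: F1*x1 + F2*x2 = F3*x3
F3 = F1 + F2 = 240 + 205 = 445 kg/hr
x3 = (F1*x1 + F2*x2)/F3
x3 = (240*0.18 + 205*0.62) / 445
x3 = 38.27%


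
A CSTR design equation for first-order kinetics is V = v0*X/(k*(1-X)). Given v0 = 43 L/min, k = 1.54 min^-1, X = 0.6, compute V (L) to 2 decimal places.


V = v0 * X / (k * (1 - X))
V = 43 * 0.6 / (1.54 * (1 - 0.6))
V = 25.8 / (1.54 * 0.4)
V = 25.8 / 0.616
V = 41.88 L


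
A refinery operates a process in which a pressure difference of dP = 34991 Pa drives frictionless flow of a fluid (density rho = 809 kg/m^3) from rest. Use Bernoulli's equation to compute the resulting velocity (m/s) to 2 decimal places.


v = sqrt(2*dP/rho)
v = sqrt(2*34991/809)
v = sqrt(86.504326)
v = 9.30 m/s


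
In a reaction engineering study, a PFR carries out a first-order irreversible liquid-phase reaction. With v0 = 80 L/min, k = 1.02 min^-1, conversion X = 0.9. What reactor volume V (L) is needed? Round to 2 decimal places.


V = (v0/k) * ln(1/(1-X))
V = (80/1.02) * ln(1/(1-0.9))
V = 78.431373 * ln(10.0)
V = 78.431373 * 2.302585
V = 180.59 L


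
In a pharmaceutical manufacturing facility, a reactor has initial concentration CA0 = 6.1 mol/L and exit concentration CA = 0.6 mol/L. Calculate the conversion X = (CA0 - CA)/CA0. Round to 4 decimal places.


X = (CA0 - CA) / CA0
X = (6.1 - 0.6) / 6.1
X = 5.5 / 6.1
X = 0.9016
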